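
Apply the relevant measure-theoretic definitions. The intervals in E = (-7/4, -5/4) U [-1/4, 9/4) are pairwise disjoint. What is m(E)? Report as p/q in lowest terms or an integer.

For pairwise disjoint intervals, m(union_i I_i) = sum_i m(I_i),
and m is invariant under swapping open/closed endpoints (single points have measure 0).
So m(E) = sum_i (b_i - a_i).
  I_1 has length -5/4 - (-7/4) = 1/2.
  I_2 has length 9/4 - (-1/4) = 5/2.
Summing:
  m(E) = 1/2 + 5/2 = 3.

3


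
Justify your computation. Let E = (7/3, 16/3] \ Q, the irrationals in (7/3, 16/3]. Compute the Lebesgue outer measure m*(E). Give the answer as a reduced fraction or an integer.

The interval I = (7/3, 16/3] has m(I) = 16/3 - 7/3 = 3 (endpoints are measure-zero, so open/closed/half-open agree). Write I = (I cap Q) u (I \ Q). The rationals in I are countable, so m*(I cap Q) = 0 (cover each rational by intervals whose total length is arbitrarily small). By countable subadditivity m*(I) <= m*(I cap Q) + m*(I \ Q), hence m*(I \ Q) >= m(I) = 3. The reverse inequality m*(I \ Q) <= m*(I) = 3 is trivial since (I \ Q) is a subset of I. Therefore m*(I \ Q) = 3.

3


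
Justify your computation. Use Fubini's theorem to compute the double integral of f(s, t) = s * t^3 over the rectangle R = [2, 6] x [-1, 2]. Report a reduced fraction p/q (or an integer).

f(s, t) is a tensor product of a function of s and a function of t, and both factors are bounded continuous (hence Lebesgue integrable) on the rectangle, so Fubini's theorem applies:
  integral_R f d(m x m) = (integral_a1^b1 s ds) * (integral_a2^b2 t^3 dt).
Inner integral in s: integral_{2}^{6} s ds = (6^2 - 2^2)/2
  = 16.
Inner integral in t: integral_{-1}^{2} t^3 dt = (2^4 - (-1)^4)/4
  = 15/4.
Product: (16) * (15/4) = 60.

60


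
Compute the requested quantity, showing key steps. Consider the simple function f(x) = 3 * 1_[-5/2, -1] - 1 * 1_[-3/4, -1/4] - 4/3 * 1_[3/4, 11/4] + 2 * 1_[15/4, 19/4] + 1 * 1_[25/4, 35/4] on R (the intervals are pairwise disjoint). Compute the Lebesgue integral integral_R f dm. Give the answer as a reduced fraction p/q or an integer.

For a simple function f = sum_i c_i * 1_{A_i} with disjoint A_i,
  integral f dm = sum_i c_i * m(A_i).
Lengths of the A_i:
  m(A_1) = -1 - (-5/2) = 3/2.
  m(A_2) = -1/4 - (-3/4) = 1/2.
  m(A_3) = 11/4 - 3/4 = 2.
  m(A_4) = 19/4 - 15/4 = 1.
  m(A_5) = 35/4 - 25/4 = 5/2.
Contributions c_i * m(A_i):
  (3) * (3/2) = 9/2.
  (-1) * (1/2) = -1/2.
  (-4/3) * (2) = -8/3.
  (2) * (1) = 2.
  (1) * (5/2) = 5/2.
Total: 9/2 - 1/2 - 8/3 + 2 + 5/2 = 35/6.

35/6


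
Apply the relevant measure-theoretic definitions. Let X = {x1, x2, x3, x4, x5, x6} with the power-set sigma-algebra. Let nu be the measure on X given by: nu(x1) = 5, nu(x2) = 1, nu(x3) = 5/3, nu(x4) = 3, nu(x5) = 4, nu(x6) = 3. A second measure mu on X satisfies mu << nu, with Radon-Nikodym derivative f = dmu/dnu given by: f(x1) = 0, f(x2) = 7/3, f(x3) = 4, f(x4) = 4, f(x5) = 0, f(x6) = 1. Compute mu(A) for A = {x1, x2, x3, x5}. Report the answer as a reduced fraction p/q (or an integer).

By the defining property of the Radon-Nikodym derivative, for every measurable set A,
  mu(A) = integral_A f dnu.
Since nu is a discrete measure concentrated on the atoms of X, the integral over A reduces to the sum
  mu(A) = sum_{x in A} f(x) * nu({x}).
Computing each term:
  x1: f(x1) * nu(x1) = 0 * 5 = 0.
  x2: f(x2) * nu(x2) = 7/3 * 1 = 7/3.
  x3: f(x3) * nu(x3) = 4 * 5/3 = 20/3.
  x5: f(x5) * nu(x5) = 0 * 4 = 0.
Summing: mu(A) = 0 + 7/3 + 20/3 + 0 = 9.

9


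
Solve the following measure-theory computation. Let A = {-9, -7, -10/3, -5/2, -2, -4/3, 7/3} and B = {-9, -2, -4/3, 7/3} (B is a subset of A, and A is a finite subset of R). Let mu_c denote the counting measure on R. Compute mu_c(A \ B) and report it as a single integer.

Counting measure assigns mu_c(E) = |E| (number of elements) when E is finite. For B subset A, A \ B is the set of elements of A not in B, so |A \ B| = |A| - |B|.
|A| = 7, |B| = 4, so mu_c(A \ B) = 7 - 4 = 3.

3


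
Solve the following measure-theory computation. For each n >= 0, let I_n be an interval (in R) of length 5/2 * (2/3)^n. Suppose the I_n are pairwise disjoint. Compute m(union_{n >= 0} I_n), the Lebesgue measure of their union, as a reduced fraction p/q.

By countable additivity of the Lebesgue measure on pairwise disjoint measurable sets,
  m(union_{n >= 0} I_n) = sum_{n >= 0} m(I_n) = sum_{n >= 0} a * r^n,
  with a = 5/2 and r = 2/3.
Since 0 < r = 2/3 < 1, the geometric series converges:
  sum_{n >= 0} a * r^n = a / (1 - r).
  = 5/2 / (1 - 2/3)
  = 5/2 / (1/3)
  = 15/2.

15/2


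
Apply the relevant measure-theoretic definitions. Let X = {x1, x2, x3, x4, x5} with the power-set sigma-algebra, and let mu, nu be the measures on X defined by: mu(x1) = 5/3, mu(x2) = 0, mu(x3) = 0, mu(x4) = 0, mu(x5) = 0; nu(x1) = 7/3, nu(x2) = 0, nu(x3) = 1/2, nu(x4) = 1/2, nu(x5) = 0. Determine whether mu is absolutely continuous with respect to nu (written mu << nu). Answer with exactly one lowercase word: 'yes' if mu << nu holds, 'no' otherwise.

mu << nu means: every nu-null measurable set is also mu-null; equivalently, for every atom x, if nu({x}) = 0 then mu({x}) = 0.
Checking each atom:
  x1: nu = 7/3 > 0 -> no constraint.
  x2: nu = 0, mu = 0 -> consistent with mu << nu.
  x3: nu = 1/2 > 0 -> no constraint.
  x4: nu = 1/2 > 0 -> no constraint.
  x5: nu = 0, mu = 0 -> consistent with mu << nu.
No atom violates the condition. Therefore mu << nu.

yes


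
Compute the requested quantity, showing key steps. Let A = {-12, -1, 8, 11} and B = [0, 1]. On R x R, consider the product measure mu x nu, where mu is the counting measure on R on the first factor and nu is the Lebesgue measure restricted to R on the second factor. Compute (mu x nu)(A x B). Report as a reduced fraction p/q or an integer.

For a measurable rectangle A x B, the product measure satisfies
  (mu x nu)(A x B) = mu(A) * nu(B).
  mu(A) = 4.
  nu(B) = 1.
  (mu x nu)(A x B) = 4 * 1 = 4.

4


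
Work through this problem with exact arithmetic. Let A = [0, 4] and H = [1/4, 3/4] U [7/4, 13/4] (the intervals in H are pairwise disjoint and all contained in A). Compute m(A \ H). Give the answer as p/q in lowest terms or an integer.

The ambient interval has length m(A) = 4 - 0 = 4.
Since the holes are disjoint and sit inside A, by finite additivity
  m(H) = sum_i (b_i - a_i), and m(A \ H) = m(A) - m(H).
Computing the hole measures:
  m(H_1) = 3/4 - 1/4 = 1/2.
  m(H_2) = 13/4 - 7/4 = 3/2.
Summed: m(H) = 1/2 + 3/2 = 2.
So m(A \ H) = 4 - 2 = 2.

2


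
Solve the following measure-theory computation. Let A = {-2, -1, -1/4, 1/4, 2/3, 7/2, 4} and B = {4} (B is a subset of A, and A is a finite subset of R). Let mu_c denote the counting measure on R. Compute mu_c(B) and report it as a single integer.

Counting measure assigns mu_c(E) = |E| (number of elements) when E is finite.
B has 1 element(s), so mu_c(B) = 1.

1


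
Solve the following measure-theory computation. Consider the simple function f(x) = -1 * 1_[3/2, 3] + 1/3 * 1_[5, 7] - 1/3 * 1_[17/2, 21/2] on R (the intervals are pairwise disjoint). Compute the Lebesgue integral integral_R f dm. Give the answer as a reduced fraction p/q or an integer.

For a simple function f = sum_i c_i * 1_{A_i} with disjoint A_i,
  integral f dm = sum_i c_i * m(A_i).
Lengths of the A_i:
  m(A_1) = 3 - 3/2 = 3/2.
  m(A_2) = 7 - 5 = 2.
  m(A_3) = 21/2 - 17/2 = 2.
Contributions c_i * m(A_i):
  (-1) * (3/2) = -3/2.
  (1/3) * (2) = 2/3.
  (-1/3) * (2) = -2/3.
Total: -3/2 + 2/3 - 2/3 = -3/2.

-3/2


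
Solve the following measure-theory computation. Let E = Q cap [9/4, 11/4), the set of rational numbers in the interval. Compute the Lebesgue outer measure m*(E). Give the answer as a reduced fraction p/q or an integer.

The set Q cap [9/4, 11/4) is countable (a subset of the countable set Q). Lebesgue outer measure of any countable set is 0: each singleton {q} has m*({q}) = 0, and by countable subadditivity m*(union_k {q_k}) <= sum_k m*({q_k}) = sum_k 0 = 0. The reverse inequality m*(E) >= 0 is automatic. So m*(Q cap [9/4, 11/4)) = 0.

0


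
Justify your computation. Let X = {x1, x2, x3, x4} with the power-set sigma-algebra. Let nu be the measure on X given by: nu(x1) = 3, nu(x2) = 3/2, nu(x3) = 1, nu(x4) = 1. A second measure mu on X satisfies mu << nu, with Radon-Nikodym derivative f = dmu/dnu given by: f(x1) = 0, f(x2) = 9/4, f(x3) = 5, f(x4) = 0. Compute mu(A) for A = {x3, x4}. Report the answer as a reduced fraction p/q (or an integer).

By the defining property of the Radon-Nikodym derivative, for every measurable set A,
  mu(A) = integral_A f dnu.
Since nu is a discrete measure concentrated on the atoms of X, the integral over A reduces to the sum
  mu(A) = sum_{x in A} f(x) * nu({x}).
Computing each term:
  x3: f(x3) * nu(x3) = 5 * 1 = 5.
  x4: f(x4) * nu(x4) = 0 * 1 = 0.
Summing: mu(A) = 5 + 0 = 5.

5


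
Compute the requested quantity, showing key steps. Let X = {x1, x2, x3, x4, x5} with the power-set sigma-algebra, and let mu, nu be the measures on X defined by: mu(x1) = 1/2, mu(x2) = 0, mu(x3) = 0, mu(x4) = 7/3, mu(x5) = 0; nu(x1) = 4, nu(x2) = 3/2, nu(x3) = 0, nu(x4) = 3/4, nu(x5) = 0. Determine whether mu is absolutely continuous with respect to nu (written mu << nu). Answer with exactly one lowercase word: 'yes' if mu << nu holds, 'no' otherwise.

mu << nu means: every nu-null measurable set is also mu-null; equivalently, for every atom x, if nu({x}) = 0 then mu({x}) = 0.
Checking each atom:
  x1: nu = 4 > 0 -> no constraint.
  x2: nu = 3/2 > 0 -> no constraint.
  x3: nu = 0, mu = 0 -> consistent with mu << nu.
  x4: nu = 3/4 > 0 -> no constraint.
  x5: nu = 0, mu = 0 -> consistent with mu << nu.
No atom violates the condition. Therefore mu << nu.

yes


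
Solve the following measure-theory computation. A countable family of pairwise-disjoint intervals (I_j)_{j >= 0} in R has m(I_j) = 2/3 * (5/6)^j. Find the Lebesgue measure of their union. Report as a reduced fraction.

By countable additivity of the Lebesgue measure on pairwise disjoint measurable sets,
  m(union_{j >= 0} I_j) = sum_{j >= 0} m(I_j) = sum_{j >= 0} a * r^j,
  with a = 2/3 and r = 5/6.
Since 0 < r = 5/6 < 1, the geometric series converges:
  sum_{j >= 0} a * r^j = a / (1 - r).
  = 2/3 / (1 - 5/6)
  = 2/3 / (1/6)
  = 4.

4


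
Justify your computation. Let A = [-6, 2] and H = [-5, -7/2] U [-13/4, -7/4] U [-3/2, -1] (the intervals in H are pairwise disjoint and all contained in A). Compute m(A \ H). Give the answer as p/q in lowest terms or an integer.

The ambient interval has length m(A) = 2 - (-6) = 8.
Since the holes are disjoint and sit inside A, by finite additivity
  m(H) = sum_i (b_i - a_i), and m(A \ H) = m(A) - m(H).
Computing the hole measures:
  m(H_1) = -7/2 - (-5) = 3/2.
  m(H_2) = -7/4 - (-13/4) = 3/2.
  m(H_3) = -1 - (-3/2) = 1/2.
Summed: m(H) = 3/2 + 3/2 + 1/2 = 7/2.
So m(A \ H) = 8 - 7/2 = 9/2.

9/2


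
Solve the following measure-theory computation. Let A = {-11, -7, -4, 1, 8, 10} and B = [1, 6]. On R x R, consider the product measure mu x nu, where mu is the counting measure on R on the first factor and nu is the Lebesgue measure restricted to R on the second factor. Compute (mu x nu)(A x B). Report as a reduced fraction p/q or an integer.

For a measurable rectangle A x B, the product measure satisfies
  (mu x nu)(A x B) = mu(A) * nu(B).
  mu(A) = 6.
  nu(B) = 5.
  (mu x nu)(A x B) = 6 * 5 = 30.

30


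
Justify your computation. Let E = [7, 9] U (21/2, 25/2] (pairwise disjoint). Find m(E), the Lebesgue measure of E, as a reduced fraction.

For pairwise disjoint intervals, m(union_i I_i) = sum_i m(I_i),
and m is invariant under swapping open/closed endpoints (single points have measure 0).
So m(E) = sum_i (b_i - a_i).
  I_1 has length 9 - 7 = 2.
  I_2 has length 25/2 - 21/2 = 2.
Summing:
  m(E) = 2 + 2 = 4.

4


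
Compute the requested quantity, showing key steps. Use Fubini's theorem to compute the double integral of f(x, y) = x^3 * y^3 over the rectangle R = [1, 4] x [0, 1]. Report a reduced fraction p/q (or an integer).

f(x, y) is a tensor product of a function of x and a function of y, and both factors are bounded continuous (hence Lebesgue integrable) on the rectangle, so Fubini's theorem applies:
  integral_R f d(m x m) = (integral_a1^b1 x^3 dx) * (integral_a2^b2 y^3 dy).
Inner integral in x: integral_{1}^{4} x^3 dx = (4^4 - 1^4)/4
  = 255/4.
Inner integral in y: integral_{0}^{1} y^3 dy = (1^4 - 0^4)/4
  = 1/4.
Product: (255/4) * (1/4) = 255/16.

255/16


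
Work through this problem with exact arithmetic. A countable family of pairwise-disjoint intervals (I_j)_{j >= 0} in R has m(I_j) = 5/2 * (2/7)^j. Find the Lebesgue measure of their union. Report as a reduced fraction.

By countable additivity of the Lebesgue measure on pairwise disjoint measurable sets,
  m(union_{j >= 0} I_j) = sum_{j >= 0} m(I_j) = sum_{j >= 0} a * r^j,
  with a = 5/2 and r = 2/7.
Since 0 < r = 2/7 < 1, the geometric series converges:
  sum_{j >= 0} a * r^j = a / (1 - r).
  = 5/2 / (1 - 2/7)
  = 5/2 / (5/7)
  = 7/2.

7/2


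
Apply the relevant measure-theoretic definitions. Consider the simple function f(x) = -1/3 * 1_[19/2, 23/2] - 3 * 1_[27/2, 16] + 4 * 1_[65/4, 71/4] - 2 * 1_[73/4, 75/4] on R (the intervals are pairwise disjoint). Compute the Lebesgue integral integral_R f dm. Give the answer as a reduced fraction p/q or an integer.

For a simple function f = sum_i c_i * 1_{A_i} with disjoint A_i,
  integral f dm = sum_i c_i * m(A_i).
Lengths of the A_i:
  m(A_1) = 23/2 - 19/2 = 2.
  m(A_2) = 16 - 27/2 = 5/2.
  m(A_3) = 71/4 - 65/4 = 3/2.
  m(A_4) = 75/4 - 73/4 = 1/2.
Contributions c_i * m(A_i):
  (-1/3) * (2) = -2/3.
  (-3) * (5/2) = -15/2.
  (4) * (3/2) = 6.
  (-2) * (1/2) = -1.
Total: -2/3 - 15/2 + 6 - 1 = -19/6.

-19/6


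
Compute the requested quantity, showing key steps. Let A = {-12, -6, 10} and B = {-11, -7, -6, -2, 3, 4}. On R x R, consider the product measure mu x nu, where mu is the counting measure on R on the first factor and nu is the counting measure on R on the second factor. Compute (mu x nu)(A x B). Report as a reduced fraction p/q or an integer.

For a measurable rectangle A x B, the product measure satisfies
  (mu x nu)(A x B) = mu(A) * nu(B).
  mu(A) = 3.
  nu(B) = 6.
  (mu x nu)(A x B) = 3 * 6 = 18.

18


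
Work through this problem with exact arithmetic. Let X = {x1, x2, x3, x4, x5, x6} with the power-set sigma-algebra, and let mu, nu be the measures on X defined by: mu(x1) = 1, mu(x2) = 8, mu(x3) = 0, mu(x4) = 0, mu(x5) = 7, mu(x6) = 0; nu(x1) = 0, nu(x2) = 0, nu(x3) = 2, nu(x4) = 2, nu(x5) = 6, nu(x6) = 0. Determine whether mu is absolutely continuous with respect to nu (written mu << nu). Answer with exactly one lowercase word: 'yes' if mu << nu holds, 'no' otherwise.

mu << nu means: every nu-null measurable set is also mu-null; equivalently, for every atom x, if nu({x}) = 0 then mu({x}) = 0.
Checking each atom:
  x1: nu = 0, mu = 1 > 0 -> violates mu << nu.
  x2: nu = 0, mu = 8 > 0 -> violates mu << nu.
  x3: nu = 2 > 0 -> no constraint.
  x4: nu = 2 > 0 -> no constraint.
  x5: nu = 6 > 0 -> no constraint.
  x6: nu = 0, mu = 0 -> consistent with mu << nu.
The atom(s) x1, x2 violate the condition (nu = 0 but mu > 0). Therefore mu is NOT absolutely continuous w.r.t. nu.

no


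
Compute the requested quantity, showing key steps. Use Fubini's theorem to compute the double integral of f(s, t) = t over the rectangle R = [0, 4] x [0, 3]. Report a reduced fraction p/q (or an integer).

f(s, t) is a tensor product of a function of s and a function of t, and both factors are bounded continuous (hence Lebesgue integrable) on the rectangle, so Fubini's theorem applies:
  integral_R f d(m x m) = (integral_a1^b1 1 ds) * (integral_a2^b2 t dt).
Inner integral in s: integral_{0}^{4} 1 ds = (4^1 - 0^1)/1
  = 4.
Inner integral in t: integral_{0}^{3} t dt = (3^2 - 0^2)/2
  = 9/2.
Product: (4) * (9/2) = 18.

18


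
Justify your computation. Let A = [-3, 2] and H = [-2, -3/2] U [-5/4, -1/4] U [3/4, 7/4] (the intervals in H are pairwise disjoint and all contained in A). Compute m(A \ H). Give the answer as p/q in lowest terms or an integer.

The ambient interval has length m(A) = 2 - (-3) = 5.
Since the holes are disjoint and sit inside A, by finite additivity
  m(H) = sum_i (b_i - a_i), and m(A \ H) = m(A) - m(H).
Computing the hole measures:
  m(H_1) = -3/2 - (-2) = 1/2.
  m(H_2) = -1/4 - (-5/4) = 1.
  m(H_3) = 7/4 - 3/4 = 1.
Summed: m(H) = 1/2 + 1 + 1 = 5/2.
So m(A \ H) = 5 - 5/2 = 5/2.

5/2


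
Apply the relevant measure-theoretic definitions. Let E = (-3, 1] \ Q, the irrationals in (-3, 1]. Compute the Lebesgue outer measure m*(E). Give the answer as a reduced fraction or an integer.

The interval I = (-3, 1] has m(I) = 1 - (-3) = 4 (endpoints are measure-zero, so open/closed/half-open agree). Write I = (I cap Q) u (I \ Q). The rationals in I are countable, so m*(I cap Q) = 0 (cover each rational by intervals whose total length is arbitrarily small). By countable subadditivity m*(I) <= m*(I cap Q) + m*(I \ Q), hence m*(I \ Q) >= m(I) = 4. The reverse inequality m*(I \ Q) <= m*(I) = 4 is trivial since (I \ Q) is a subset of I. Therefore m*(I \ Q) = 4.

4


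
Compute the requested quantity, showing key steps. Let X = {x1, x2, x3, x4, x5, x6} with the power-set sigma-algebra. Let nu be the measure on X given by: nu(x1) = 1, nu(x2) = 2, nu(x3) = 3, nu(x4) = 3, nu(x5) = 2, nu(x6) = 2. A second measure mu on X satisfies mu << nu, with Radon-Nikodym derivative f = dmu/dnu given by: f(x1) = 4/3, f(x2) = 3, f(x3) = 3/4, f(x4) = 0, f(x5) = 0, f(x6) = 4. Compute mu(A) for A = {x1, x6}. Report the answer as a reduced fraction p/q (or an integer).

By the defining property of the Radon-Nikodym derivative, for every measurable set A,
  mu(A) = integral_A f dnu.
Since nu is a discrete measure concentrated on the atoms of X, the integral over A reduces to the sum
  mu(A) = sum_{x in A} f(x) * nu({x}).
Computing each term:
  x1: f(x1) * nu(x1) = 4/3 * 1 = 4/3.
  x6: f(x6) * nu(x6) = 4 * 2 = 8.
Summing: mu(A) = 4/3 + 8 = 28/3.

28/3


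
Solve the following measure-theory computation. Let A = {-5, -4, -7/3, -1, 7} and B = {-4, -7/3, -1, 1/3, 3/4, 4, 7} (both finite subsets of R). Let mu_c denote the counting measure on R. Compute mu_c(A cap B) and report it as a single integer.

Counting measure on a finite set equals cardinality. mu_c(A cap B) = |A cap B| (elements appearing in both).
Enumerating the elements of A that also lie in B gives 4 element(s).
So mu_c(A cap B) = 4.

4


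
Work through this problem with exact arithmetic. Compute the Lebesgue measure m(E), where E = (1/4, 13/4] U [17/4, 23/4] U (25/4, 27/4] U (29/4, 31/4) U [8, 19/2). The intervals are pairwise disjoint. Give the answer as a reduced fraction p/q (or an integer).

For pairwise disjoint intervals, m(union_i I_i) = sum_i m(I_i),
and m is invariant under swapping open/closed endpoints (single points have measure 0).
So m(E) = sum_i (b_i - a_i).
  I_1 has length 13/4 - 1/4 = 3.
  I_2 has length 23/4 - 17/4 = 3/2.
  I_3 has length 27/4 - 25/4 = 1/2.
  I_4 has length 31/4 - 29/4 = 1/2.
  I_5 has length 19/2 - 8 = 3/2.
Summing:
  m(E) = 3 + 3/2 + 1/2 + 1/2 + 3/2 = 7.

7


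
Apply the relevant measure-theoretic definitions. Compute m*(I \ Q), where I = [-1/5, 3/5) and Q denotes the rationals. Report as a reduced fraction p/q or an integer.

The interval I = [-1/5, 3/5) has m(I) = 3/5 - (-1/5) = 4/5 (endpoints are measure-zero, so open/closed/half-open agree). Write I = (I cap Q) u (I \ Q). The rationals in I are countable, so m*(I cap Q) = 0 (cover each rational by intervals whose total length is arbitrarily small). By countable subadditivity m*(I) <= m*(I cap Q) + m*(I \ Q), hence m*(I \ Q) >= m(I) = 4/5. The reverse inequality m*(I \ Q) <= m*(I) = 4/5 is trivial since (I \ Q) is a subset of I. Therefore m*(I \ Q) = 4/5.

4/5


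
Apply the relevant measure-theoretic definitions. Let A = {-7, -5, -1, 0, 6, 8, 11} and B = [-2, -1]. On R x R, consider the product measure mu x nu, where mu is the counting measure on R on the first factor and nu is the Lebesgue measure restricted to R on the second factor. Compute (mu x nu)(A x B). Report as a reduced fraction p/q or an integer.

For a measurable rectangle A x B, the product measure satisfies
  (mu x nu)(A x B) = mu(A) * nu(B).
  mu(A) = 7.
  nu(B) = 1.
  (mu x nu)(A x B) = 7 * 1 = 7.

7


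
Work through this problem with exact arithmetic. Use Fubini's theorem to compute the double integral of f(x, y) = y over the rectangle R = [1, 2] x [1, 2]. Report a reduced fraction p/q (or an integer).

f(x, y) is a tensor product of a function of x and a function of y, and both factors are bounded continuous (hence Lebesgue integrable) on the rectangle, so Fubini's theorem applies:
  integral_R f d(m x m) = (integral_a1^b1 1 dx) * (integral_a2^b2 y dy).
Inner integral in x: integral_{1}^{2} 1 dx = (2^1 - 1^1)/1
  = 1.
Inner integral in y: integral_{1}^{2} y dy = (2^2 - 1^2)/2
  = 3/2.
Product: (1) * (3/2) = 3/2.

3/2


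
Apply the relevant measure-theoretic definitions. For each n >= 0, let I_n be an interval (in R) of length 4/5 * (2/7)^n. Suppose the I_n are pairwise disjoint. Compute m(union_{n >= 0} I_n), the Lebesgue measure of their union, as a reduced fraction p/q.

By countable additivity of the Lebesgue measure on pairwise disjoint measurable sets,
  m(union_{n >= 0} I_n) = sum_{n >= 0} m(I_n) = sum_{n >= 0} a * r^n,
  with a = 4/5 and r = 2/7.
Since 0 < r = 2/7 < 1, the geometric series converges:
  sum_{n >= 0} a * r^n = a / (1 - r).
  = 4/5 / (1 - 2/7)
  = 4/5 / (5/7)
  = 28/25.

28/25


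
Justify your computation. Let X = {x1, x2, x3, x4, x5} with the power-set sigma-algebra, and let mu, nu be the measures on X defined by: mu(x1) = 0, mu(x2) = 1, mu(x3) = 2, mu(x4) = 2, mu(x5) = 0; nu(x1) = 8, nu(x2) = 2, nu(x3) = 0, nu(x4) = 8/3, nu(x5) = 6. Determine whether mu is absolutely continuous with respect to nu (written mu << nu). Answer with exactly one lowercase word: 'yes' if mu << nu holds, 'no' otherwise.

mu << nu means: every nu-null measurable set is also mu-null; equivalently, for every atom x, if nu({x}) = 0 then mu({x}) = 0.
Checking each atom:
  x1: nu = 8 > 0 -> no constraint.
  x2: nu = 2 > 0 -> no constraint.
  x3: nu = 0, mu = 2 > 0 -> violates mu << nu.
  x4: nu = 8/3 > 0 -> no constraint.
  x5: nu = 6 > 0 -> no constraint.
The atom(s) x3 violate the condition (nu = 0 but mu > 0). Therefore mu is NOT absolutely continuous w.r.t. nu.

no


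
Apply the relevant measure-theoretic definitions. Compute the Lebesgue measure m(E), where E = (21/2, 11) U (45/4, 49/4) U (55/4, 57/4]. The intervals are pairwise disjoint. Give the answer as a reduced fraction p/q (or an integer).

For pairwise disjoint intervals, m(union_i I_i) = sum_i m(I_i),
and m is invariant under swapping open/closed endpoints (single points have measure 0).
So m(E) = sum_i (b_i - a_i).
  I_1 has length 11 - 21/2 = 1/2.
  I_2 has length 49/4 - 45/4 = 1.
  I_3 has length 57/4 - 55/4 = 1/2.
Summing:
  m(E) = 1/2 + 1 + 1/2 = 2.

2


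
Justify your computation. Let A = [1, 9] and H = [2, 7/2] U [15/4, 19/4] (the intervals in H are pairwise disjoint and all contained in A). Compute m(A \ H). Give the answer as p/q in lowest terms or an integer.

The ambient interval has length m(A) = 9 - 1 = 8.
Since the holes are disjoint and sit inside A, by finite additivity
  m(H) = sum_i (b_i - a_i), and m(A \ H) = m(A) - m(H).
Computing the hole measures:
  m(H_1) = 7/2 - 2 = 3/2.
  m(H_2) = 19/4 - 15/4 = 1.
Summed: m(H) = 3/2 + 1 = 5/2.
So m(A \ H) = 8 - 5/2 = 11/2.

11/2


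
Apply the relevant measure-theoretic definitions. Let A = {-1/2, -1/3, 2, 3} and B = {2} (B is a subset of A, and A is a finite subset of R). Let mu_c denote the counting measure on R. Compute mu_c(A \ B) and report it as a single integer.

Counting measure assigns mu_c(E) = |E| (number of elements) when E is finite. For B subset A, A \ B is the set of elements of A not in B, so |A \ B| = |A| - |B|.
|A| = 4, |B| = 1, so mu_c(A \ B) = 4 - 1 = 3.

3


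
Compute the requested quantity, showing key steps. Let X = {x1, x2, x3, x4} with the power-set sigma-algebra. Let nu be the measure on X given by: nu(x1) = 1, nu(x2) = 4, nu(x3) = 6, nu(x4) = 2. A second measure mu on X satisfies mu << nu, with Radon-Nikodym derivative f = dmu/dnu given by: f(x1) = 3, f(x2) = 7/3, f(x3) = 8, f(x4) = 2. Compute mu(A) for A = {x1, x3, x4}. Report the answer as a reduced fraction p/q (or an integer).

By the defining property of the Radon-Nikodym derivative, for every measurable set A,
  mu(A) = integral_A f dnu.
Since nu is a discrete measure concentrated on the atoms of X, the integral over A reduces to the sum
  mu(A) = sum_{x in A} f(x) * nu({x}).
Computing each term:
  x1: f(x1) * nu(x1) = 3 * 1 = 3.
  x3: f(x3) * nu(x3) = 8 * 6 = 48.
  x4: f(x4) * nu(x4) = 2 * 2 = 4.
Summing: mu(A) = 3 + 48 + 4 = 55.

55


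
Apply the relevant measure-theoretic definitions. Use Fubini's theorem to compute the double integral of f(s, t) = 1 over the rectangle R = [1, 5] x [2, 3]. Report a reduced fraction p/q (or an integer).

f(s, t) is a tensor product of a function of s and a function of t, and both factors are bounded continuous (hence Lebesgue integrable) on the rectangle, so Fubini's theorem applies:
  integral_R f d(m x m) = (integral_a1^b1 1 ds) * (integral_a2^b2 1 dt).
Inner integral in s: integral_{1}^{5} 1 ds = (5^1 - 1^1)/1
  = 4.
Inner integral in t: integral_{2}^{3} 1 dt = (3^1 - 2^1)/1
  = 1.
Product: (4) * (1) = 4.

4


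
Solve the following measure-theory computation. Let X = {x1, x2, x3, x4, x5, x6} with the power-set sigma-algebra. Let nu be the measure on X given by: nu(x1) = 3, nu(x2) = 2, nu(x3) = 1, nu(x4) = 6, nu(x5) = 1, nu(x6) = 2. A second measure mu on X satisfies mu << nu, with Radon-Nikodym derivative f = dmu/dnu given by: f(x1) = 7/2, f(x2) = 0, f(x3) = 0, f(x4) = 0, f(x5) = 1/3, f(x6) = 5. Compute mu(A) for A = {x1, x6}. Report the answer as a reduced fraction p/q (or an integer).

By the defining property of the Radon-Nikodym derivative, for every measurable set A,
  mu(A) = integral_A f dnu.
Since nu is a discrete measure concentrated on the atoms of X, the integral over A reduces to the sum
  mu(A) = sum_{x in A} f(x) * nu({x}).
Computing each term:
  x1: f(x1) * nu(x1) = 7/2 * 3 = 21/2.
  x6: f(x6) * nu(x6) = 5 * 2 = 10.
Summing: mu(A) = 21/2 + 10 = 41/2.

41/2


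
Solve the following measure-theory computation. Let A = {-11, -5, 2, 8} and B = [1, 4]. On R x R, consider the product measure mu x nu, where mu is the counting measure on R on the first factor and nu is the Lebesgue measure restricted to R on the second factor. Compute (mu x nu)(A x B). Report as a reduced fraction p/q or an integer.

For a measurable rectangle A x B, the product measure satisfies
  (mu x nu)(A x B) = mu(A) * nu(B).
  mu(A) = 4.
  nu(B) = 3.
  (mu x nu)(A x B) = 4 * 3 = 12.

12


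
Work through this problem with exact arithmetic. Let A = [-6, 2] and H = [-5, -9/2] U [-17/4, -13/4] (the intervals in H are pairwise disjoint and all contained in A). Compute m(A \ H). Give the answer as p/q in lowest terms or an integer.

The ambient interval has length m(A) = 2 - (-6) = 8.
Since the holes are disjoint and sit inside A, by finite additivity
  m(H) = sum_i (b_i - a_i), and m(A \ H) = m(A) - m(H).
Computing the hole measures:
  m(H_1) = -9/2 - (-5) = 1/2.
  m(H_2) = -13/4 - (-17/4) = 1.
Summed: m(H) = 1/2 + 1 = 3/2.
So m(A \ H) = 8 - 3/2 = 13/2.

13/2


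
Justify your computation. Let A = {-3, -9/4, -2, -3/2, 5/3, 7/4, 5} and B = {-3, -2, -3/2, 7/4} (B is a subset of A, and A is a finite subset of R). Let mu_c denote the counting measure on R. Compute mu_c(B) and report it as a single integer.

Counting measure assigns mu_c(E) = |E| (number of elements) when E is finite.
B has 4 element(s), so mu_c(B) = 4.

4


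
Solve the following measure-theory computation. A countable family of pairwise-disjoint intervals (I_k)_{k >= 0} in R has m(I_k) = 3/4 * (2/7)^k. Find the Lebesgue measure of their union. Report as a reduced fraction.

By countable additivity of the Lebesgue measure on pairwise disjoint measurable sets,
  m(union_{k >= 0} I_k) = sum_{k >= 0} m(I_k) = sum_{k >= 0} a * r^k,
  with a = 3/4 and r = 2/7.
Since 0 < r = 2/7 < 1, the geometric series converges:
  sum_{k >= 0} a * r^k = a / (1 - r).
  = 3/4 / (1 - 2/7)
  = 3/4 / (5/7)
  = 21/20.

21/20


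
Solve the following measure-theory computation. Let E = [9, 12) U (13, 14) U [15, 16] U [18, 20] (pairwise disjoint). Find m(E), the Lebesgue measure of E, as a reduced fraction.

For pairwise disjoint intervals, m(union_i I_i) = sum_i m(I_i),
and m is invariant under swapping open/closed endpoints (single points have measure 0).
So m(E) = sum_i (b_i - a_i).
  I_1 has length 12 - 9 = 3.
  I_2 has length 14 - 13 = 1.
  I_3 has length 16 - 15 = 1.
  I_4 has length 20 - 18 = 2.
Summing:
  m(E) = 3 + 1 + 1 + 2 = 7.

7


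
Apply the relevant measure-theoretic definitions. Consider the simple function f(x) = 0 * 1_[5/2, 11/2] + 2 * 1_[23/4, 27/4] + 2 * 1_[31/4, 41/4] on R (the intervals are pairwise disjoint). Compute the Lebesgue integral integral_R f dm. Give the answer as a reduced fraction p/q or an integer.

For a simple function f = sum_i c_i * 1_{A_i} with disjoint A_i,
  integral f dm = sum_i c_i * m(A_i).
Lengths of the A_i:
  m(A_1) = 11/2 - 5/2 = 3.
  m(A_2) = 27/4 - 23/4 = 1.
  m(A_3) = 41/4 - 31/4 = 5/2.
Contributions c_i * m(A_i):
  (0) * (3) = 0.
  (2) * (1) = 2.
  (2) * (5/2) = 5.
Total: 0 + 2 + 5 = 7.

7


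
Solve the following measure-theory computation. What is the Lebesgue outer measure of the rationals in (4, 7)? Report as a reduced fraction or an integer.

Q cap (4, 7) is countable; list its elements as q_1, q_2, ... . Fix eps > 0 and cover the k-th point by an interval of length eps * 2^(-k). The cover has total length eps * sum_{k>=1} 2^(-k) = eps, so by definition of outer measure m*(Q cap (4, 7)) <= eps. Since eps was arbitrary and m* >= 0, the outer measure is 0.

0


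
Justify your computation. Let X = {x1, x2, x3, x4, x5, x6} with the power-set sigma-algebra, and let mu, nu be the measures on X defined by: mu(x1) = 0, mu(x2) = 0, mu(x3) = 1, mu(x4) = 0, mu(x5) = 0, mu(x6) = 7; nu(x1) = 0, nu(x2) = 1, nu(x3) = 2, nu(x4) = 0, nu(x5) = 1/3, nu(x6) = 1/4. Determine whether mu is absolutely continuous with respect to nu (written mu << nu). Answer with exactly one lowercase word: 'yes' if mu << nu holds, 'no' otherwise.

mu << nu means: every nu-null measurable set is also mu-null; equivalently, for every atom x, if nu({x}) = 0 then mu({x}) = 0.
Checking each atom:
  x1: nu = 0, mu = 0 -> consistent with mu << nu.
  x2: nu = 1 > 0 -> no constraint.
  x3: nu = 2 > 0 -> no constraint.
  x4: nu = 0, mu = 0 -> consistent with mu << nu.
  x5: nu = 1/3 > 0 -> no constraint.
  x6: nu = 1/4 > 0 -> no constraint.
No atom violates the condition. Therefore mu << nu.

yes


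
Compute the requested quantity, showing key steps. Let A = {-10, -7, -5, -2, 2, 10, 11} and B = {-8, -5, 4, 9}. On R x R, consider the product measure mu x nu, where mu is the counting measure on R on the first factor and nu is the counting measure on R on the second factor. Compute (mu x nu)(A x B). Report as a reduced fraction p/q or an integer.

For a measurable rectangle A x B, the product measure satisfies
  (mu x nu)(A x B) = mu(A) * nu(B).
  mu(A) = 7.
  nu(B) = 4.
  (mu x nu)(A x B) = 7 * 4 = 28.

28


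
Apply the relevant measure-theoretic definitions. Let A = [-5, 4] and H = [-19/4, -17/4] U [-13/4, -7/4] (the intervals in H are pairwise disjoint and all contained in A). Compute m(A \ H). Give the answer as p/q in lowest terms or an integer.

The ambient interval has length m(A) = 4 - (-5) = 9.
Since the holes are disjoint and sit inside A, by finite additivity
  m(H) = sum_i (b_i - a_i), and m(A \ H) = m(A) - m(H).
Computing the hole measures:
  m(H_1) = -17/4 - (-19/4) = 1/2.
  m(H_2) = -7/4 - (-13/4) = 3/2.
Summed: m(H) = 1/2 + 3/2 = 2.
So m(A \ H) = 9 - 2 = 7.

7


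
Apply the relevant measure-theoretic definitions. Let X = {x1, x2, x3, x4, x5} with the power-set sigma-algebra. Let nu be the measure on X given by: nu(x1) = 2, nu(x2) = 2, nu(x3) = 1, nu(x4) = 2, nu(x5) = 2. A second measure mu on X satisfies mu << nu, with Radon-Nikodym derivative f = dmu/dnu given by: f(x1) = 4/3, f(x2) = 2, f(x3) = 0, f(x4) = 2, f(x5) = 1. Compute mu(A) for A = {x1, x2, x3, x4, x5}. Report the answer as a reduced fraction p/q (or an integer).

By the defining property of the Radon-Nikodym derivative, for every measurable set A,
  mu(A) = integral_A f dnu.
Since nu is a discrete measure concentrated on the atoms of X, the integral over A reduces to the sum
  mu(A) = sum_{x in A} f(x) * nu({x}).
Computing each term:
  x1: f(x1) * nu(x1) = 4/3 * 2 = 8/3.
  x2: f(x2) * nu(x2) = 2 * 2 = 4.
  x3: f(x3) * nu(x3) = 0 * 1 = 0.
  x4: f(x4) * nu(x4) = 2 * 2 = 4.
  x5: f(x5) * nu(x5) = 1 * 2 = 2.
Summing: mu(A) = 8/3 + 4 + 0 + 4 + 2 = 38/3.

38/3


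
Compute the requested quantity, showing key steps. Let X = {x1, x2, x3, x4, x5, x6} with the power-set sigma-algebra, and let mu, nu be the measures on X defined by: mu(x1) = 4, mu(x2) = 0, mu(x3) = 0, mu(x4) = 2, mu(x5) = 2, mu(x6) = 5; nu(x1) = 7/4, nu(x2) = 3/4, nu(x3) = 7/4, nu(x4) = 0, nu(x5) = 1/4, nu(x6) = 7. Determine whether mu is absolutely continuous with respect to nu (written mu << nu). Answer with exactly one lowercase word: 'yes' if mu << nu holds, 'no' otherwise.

mu << nu means: every nu-null measurable set is also mu-null; equivalently, for every atom x, if nu({x}) = 0 then mu({x}) = 0.
Checking each atom:
  x1: nu = 7/4 > 0 -> no constraint.
  x2: nu = 3/4 > 0 -> no constraint.
  x3: nu = 7/4 > 0 -> no constraint.
  x4: nu = 0, mu = 2 > 0 -> violates mu << nu.
  x5: nu = 1/4 > 0 -> no constraint.
  x6: nu = 7 > 0 -> no constraint.
The atom(s) x4 violate the condition (nu = 0 but mu > 0). Therefore mu is NOT absolutely continuous w.r.t. nu.

no


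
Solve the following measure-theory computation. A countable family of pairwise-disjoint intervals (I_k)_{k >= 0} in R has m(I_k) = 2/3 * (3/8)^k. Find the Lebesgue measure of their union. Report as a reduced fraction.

By countable additivity of the Lebesgue measure on pairwise disjoint measurable sets,
  m(union_{k >= 0} I_k) = sum_{k >= 0} m(I_k) = sum_{k >= 0} a * r^k,
  with a = 2/3 and r = 3/8.
Since 0 < r = 3/8 < 1, the geometric series converges:
  sum_{k >= 0} a * r^k = a / (1 - r).
  = 2/3 / (1 - 3/8)
  = 2/3 / (5/8)
  = 16/15.

16/15


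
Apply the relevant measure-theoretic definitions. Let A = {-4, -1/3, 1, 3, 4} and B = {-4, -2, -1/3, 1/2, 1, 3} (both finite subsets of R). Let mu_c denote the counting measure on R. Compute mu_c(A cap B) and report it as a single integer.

Counting measure on a finite set equals cardinality. mu_c(A cap B) = |A cap B| (elements appearing in both).
Enumerating the elements of A that also lie in B gives 4 element(s).
So mu_c(A cap B) = 4.

4


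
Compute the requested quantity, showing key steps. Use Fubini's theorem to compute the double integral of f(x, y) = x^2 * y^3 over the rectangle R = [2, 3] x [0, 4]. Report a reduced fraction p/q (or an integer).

f(x, y) is a tensor product of a function of x and a function of y, and both factors are bounded continuous (hence Lebesgue integrable) on the rectangle, so Fubini's theorem applies:
  integral_R f d(m x m) = (integral_a1^b1 x^2 dx) * (integral_a2^b2 y^3 dy).
Inner integral in x: integral_{2}^{3} x^2 dx = (3^3 - 2^3)/3
  = 19/3.
Inner integral in y: integral_{0}^{4} y^3 dy = (4^4 - 0^4)/4
  = 64.
Product: (19/3) * (64) = 1216/3.

1216/3


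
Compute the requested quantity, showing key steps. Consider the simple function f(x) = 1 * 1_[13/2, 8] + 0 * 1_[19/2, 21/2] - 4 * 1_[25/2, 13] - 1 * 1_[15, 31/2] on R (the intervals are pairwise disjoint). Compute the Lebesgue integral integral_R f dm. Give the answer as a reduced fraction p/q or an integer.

For a simple function f = sum_i c_i * 1_{A_i} with disjoint A_i,
  integral f dm = sum_i c_i * m(A_i).
Lengths of the A_i:
  m(A_1) = 8 - 13/2 = 3/2.
  m(A_2) = 21/2 - 19/2 = 1.
  m(A_3) = 13 - 25/2 = 1/2.
  m(A_4) = 31/2 - 15 = 1/2.
Contributions c_i * m(A_i):
  (1) * (3/2) = 3/2.
  (0) * (1) = 0.
  (-4) * (1/2) = -2.
  (-1) * (1/2) = -1/2.
Total: 3/2 + 0 - 2 - 1/2 = -1.

-1


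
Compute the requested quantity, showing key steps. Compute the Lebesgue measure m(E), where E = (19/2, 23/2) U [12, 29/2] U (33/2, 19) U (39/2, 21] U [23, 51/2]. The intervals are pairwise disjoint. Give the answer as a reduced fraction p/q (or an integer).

For pairwise disjoint intervals, m(union_i I_i) = sum_i m(I_i),
and m is invariant under swapping open/closed endpoints (single points have measure 0).
So m(E) = sum_i (b_i - a_i).
  I_1 has length 23/2 - 19/2 = 2.
  I_2 has length 29/2 - 12 = 5/2.
  I_3 has length 19 - 33/2 = 5/2.
  I_4 has length 21 - 39/2 = 3/2.
  I_5 has length 51/2 - 23 = 5/2.
Summing:
  m(E) = 2 + 5/2 + 5/2 + 3/2 + 5/2 = 11.

11


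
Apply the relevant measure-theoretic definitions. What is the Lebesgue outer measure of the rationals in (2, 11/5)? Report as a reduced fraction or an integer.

E = Q cap (2, 11/5) is a subset of Q, which is countable. Enumerate Q = {q_1, q_2, ...}; for any eps > 0, cover q_k by the open interval (q_k - eps/2^(k+1), q_k + eps/2^(k+1)), of length eps/2^k. The total cover length is sum_{k>=1} eps/2^k = eps. Hence m*(E) <= m*(Q) <= eps for every eps > 0, and since outer measure is non-negative, m*(E) = 0.

0


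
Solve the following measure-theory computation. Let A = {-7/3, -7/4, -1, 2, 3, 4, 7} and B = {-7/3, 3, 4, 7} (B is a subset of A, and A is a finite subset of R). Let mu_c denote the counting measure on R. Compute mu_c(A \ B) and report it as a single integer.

Counting measure assigns mu_c(E) = |E| (number of elements) when E is finite. For B subset A, A \ B is the set of elements of A not in B, so |A \ B| = |A| - |B|.
|A| = 7, |B| = 4, so mu_c(A \ B) = 7 - 4 = 3.

3


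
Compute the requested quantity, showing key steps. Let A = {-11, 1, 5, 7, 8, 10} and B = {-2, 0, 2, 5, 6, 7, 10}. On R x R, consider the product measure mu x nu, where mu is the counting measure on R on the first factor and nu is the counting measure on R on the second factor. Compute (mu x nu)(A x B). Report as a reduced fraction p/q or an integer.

For a measurable rectangle A x B, the product measure satisfies
  (mu x nu)(A x B) = mu(A) * nu(B).
  mu(A) = 6.
  nu(B) = 7.
  (mu x nu)(A x B) = 6 * 7 = 42.

42


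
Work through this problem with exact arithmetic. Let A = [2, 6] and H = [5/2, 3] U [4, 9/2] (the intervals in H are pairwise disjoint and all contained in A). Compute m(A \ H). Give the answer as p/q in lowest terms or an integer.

The ambient interval has length m(A) = 6 - 2 = 4.
Since the holes are disjoint and sit inside A, by finite additivity
  m(H) = sum_i (b_i - a_i), and m(A \ H) = m(A) - m(H).
Computing the hole measures:
  m(H_1) = 3 - 5/2 = 1/2.
  m(H_2) = 9/2 - 4 = 1/2.
Summed: m(H) = 1/2 + 1/2 = 1.
So m(A \ H) = 4 - 1 = 3.

3


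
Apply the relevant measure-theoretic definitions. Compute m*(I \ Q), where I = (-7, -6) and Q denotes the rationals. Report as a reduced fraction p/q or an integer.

The interval I = (-7, -6) has m(I) = -6 - (-7) = 1 (endpoints are measure-zero, so open/closed/half-open agree). Write I = (I cap Q) u (I \ Q). The rationals in I are countable, so m*(I cap Q) = 0 (cover each rational by intervals whose total length is arbitrarily small). By countable subadditivity m*(I) <= m*(I cap Q) + m*(I \ Q), hence m*(I \ Q) >= m(I) = 1. The reverse inequality m*(I \ Q) <= m*(I) = 1 is trivial since (I \ Q) is a subset of I. Therefore m*(I \ Q) = 1.

1


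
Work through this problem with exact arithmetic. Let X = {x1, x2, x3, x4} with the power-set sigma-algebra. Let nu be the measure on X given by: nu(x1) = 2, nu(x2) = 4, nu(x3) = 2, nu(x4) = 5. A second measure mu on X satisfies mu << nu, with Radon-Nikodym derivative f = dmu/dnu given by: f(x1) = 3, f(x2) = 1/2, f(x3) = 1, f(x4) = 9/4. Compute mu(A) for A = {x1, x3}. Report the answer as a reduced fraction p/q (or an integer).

By the defining property of the Radon-Nikodym derivative, for every measurable set A,
  mu(A) = integral_A f dnu.
Since nu is a discrete measure concentrated on the atoms of X, the integral over A reduces to the sum
  mu(A) = sum_{x in A} f(x) * nu({x}).
Computing each term:
  x1: f(x1) * nu(x1) = 3 * 2 = 6.
  x3: f(x3) * nu(x3) = 1 * 2 = 2.
Summing: mu(A) = 6 + 2 = 8.

8
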